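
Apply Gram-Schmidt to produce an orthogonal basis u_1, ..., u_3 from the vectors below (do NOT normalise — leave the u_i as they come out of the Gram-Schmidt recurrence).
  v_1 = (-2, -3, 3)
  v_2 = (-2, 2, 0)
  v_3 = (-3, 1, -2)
Orthogonal basis:
  u_1 = (-2, -3, 3)
  u_2 = (-24/11, 19/11, 3/11)
  u_3 = (-48/43, -48/43, -80/43)

Apply the Gram-Schmidt recurrence
  u_1 = v_1
  u_i = v_i − Σ_{j<i} ((v_i · u_j) / (u_j · u_j)) · u_j.

Step by step this gives:
  u_1 = (-2, -3, 3)
  u_2 = (-24/11, 19/11, 3/11)
  u_3 = (-48/43, -48/43, -80/43)

Orthogonality check:
  u_2 · u_1 = 0 (should be 0)
  u_3 · u_1 = 0 (should be 0)
  u_3 · u_2 = 0 (should be 0)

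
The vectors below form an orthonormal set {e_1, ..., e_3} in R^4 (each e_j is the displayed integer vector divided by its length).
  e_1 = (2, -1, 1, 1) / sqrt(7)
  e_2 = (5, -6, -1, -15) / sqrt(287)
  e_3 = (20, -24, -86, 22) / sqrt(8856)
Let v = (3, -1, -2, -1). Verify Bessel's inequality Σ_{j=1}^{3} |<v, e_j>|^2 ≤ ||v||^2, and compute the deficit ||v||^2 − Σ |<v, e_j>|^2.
Σ |<v, e_j>|^2 = 27/2; ||v||^2 = 15; deficit = 3/2

Write each e_j = u_j / sqrt(<u_j, u_j>) where u_j is the displayed integer vector. Then <v, e_j> = <v, u_j> / sqrt(<u_j, u_j>), so |<v, e_j>|^2 = <v, u_j>^2 / <u_j, u_j>.
Coefficients: <v, e_1> = 4/sqrt(7), <v, e_2> = 38/sqrt(287), <v, e_3> = 234/sqrt(8856).
Square and sum: Σ |<v, e_j>|^2 = 27/2.
Compute ||v||^2 = v·v = 15.
Deficit = 15 − 27/2 = 3/2 ≥ 0, confirming Bessel's inequality. (The deficit equals ||v − Σ <v,e_j> e_j||^2, the squared distance from v to span{e_j}.)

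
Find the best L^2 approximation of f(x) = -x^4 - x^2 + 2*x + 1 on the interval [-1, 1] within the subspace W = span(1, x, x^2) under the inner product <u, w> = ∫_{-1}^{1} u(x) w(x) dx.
g(x) = -13*x^2/7 + 2*x + 38/35

The best approximation g ∈ W is the orthogonal projection of f onto W. Writing g = a_0 + a_1 x + a_2 x^2, the coefficients solve the normal equations G · a = b where
  G_{ij} = <φ_i, φ_j> and b_i = <f, φ_i>, with φ_0 = 1, φ_1 = x, φ_2 = x^2.
G =
  [2, 0, 2/3]
  [0, 2/3, 0]
  [2/3, 0, 2/5],
b = (14/15, 4/3, -2/105).
Solving gives a_0 = 38/35, a_1 = 2, a_2 = -13/7, so
  g(x) = -13*x^2/7 + 2*x + 38/35.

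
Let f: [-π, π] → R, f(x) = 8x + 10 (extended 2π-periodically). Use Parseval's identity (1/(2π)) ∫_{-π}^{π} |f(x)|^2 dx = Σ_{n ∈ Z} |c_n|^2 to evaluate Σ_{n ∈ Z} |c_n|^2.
Σ |c_n|^2 = 64π^2/3 + 100

Expand and integrate term by term over [-π, π]:
  ∫ (8x)^2 dx = 64·(2π^3/3); ∫ 2·8·(10)·x dx = 0 (odd integrand); ∫ 10^2 dx = 100·2π.
So (1/(2π)) ∫_{-π}^{π} (8x + 10)^2 dx = 64π^2/3 + 100 = 64π^2/3 + 100.
Parseval ⇒ Σ |c_n|^2 = 64π^2/3 + 100.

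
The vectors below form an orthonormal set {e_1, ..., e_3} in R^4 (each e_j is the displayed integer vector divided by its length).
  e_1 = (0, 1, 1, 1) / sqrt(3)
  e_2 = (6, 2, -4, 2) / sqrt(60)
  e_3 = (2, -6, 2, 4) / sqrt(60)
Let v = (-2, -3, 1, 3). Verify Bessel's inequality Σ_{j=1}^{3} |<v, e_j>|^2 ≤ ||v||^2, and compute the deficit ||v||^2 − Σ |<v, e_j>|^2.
Σ |<v, e_j>|^2 = 53/3; ||v||^2 = 23; deficit = 16/3

Write each e_j = u_j / sqrt(<u_j, u_j>) where u_j is the displayed integer vector. Then <v, e_j> = <v, u_j> / sqrt(<u_j, u_j>), so |<v, e_j>|^2 = <v, u_j>^2 / <u_j, u_j>.
Coefficients: <v, e_1> = 1/sqrt(3), <v, e_2> = -16/sqrt(60), <v, e_3> = 28/sqrt(60).
Square and sum: Σ |<v, e_j>|^2 = 53/3.
Compute ||v||^2 = v·v = 23.
Deficit = 23 − 53/3 = 16/3 ≥ 0, confirming Bessel's inequality. (The deficit equals ||v − Σ <v,e_j> e_j||^2, the squared distance from v to span{e_j}.)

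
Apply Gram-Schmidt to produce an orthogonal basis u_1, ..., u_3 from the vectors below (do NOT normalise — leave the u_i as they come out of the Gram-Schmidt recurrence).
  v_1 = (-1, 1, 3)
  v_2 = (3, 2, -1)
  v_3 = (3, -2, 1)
Orthogonal basis:
  u_1 = (-1, 1, 3)
  u_2 = (29/11, 26/11, 1/11)
  u_3 = (49/23, -56/23, 35/23)

Apply the Gram-Schmidt recurrence
  u_1 = v_1
  u_i = v_i − Σ_{j<i} ((v_i · u_j) / (u_j · u_j)) · u_j.

Step by step this gives:
  u_1 = (-1, 1, 3)
  u_2 = (29/11, 26/11, 1/11)
  u_3 = (49/23, -56/23, 35/23)

Orthogonality check:
  u_2 · u_1 = 0 (should be 0)
  u_3 · u_1 = 0 (should be 0)
  u_3 · u_2 = 0 (should be 0)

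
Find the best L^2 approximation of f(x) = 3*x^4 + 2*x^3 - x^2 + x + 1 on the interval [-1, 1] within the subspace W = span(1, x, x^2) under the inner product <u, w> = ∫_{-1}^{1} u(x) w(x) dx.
g(x) = 11*x^2/7 + 11*x/5 + 26/35

The best approximation g ∈ W is the orthogonal projection of f onto W. Writing g = a_0 + a_1 x + a_2 x^2, the coefficients solve the normal equations G · a = b where
  G_{ij} = <φ_i, φ_j> and b_i = <f, φ_i>, with φ_0 = 1, φ_1 = x, φ_2 = x^2.
G =
  [2, 0, 2/3]
  [0, 2/3, 0]
  [2/3, 0, 2/5],
b = (38/15, 22/15, 118/105).
Solving gives a_0 = 26/35, a_1 = 11/5, a_2 = 11/7, so
  g(x) = 11*x^2/7 + 11*x/5 + 26/35.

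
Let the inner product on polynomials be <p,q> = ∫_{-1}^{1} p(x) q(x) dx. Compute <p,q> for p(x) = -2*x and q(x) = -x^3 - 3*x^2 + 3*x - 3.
<p,q> = -16/5

Expand the product: p(x)·q(x) = 2*x^4 + 6*x^3 - 6*x^2 + 6*x.
∫_{-1}^{1} of each monomial x^k gives [2/(k+1) if k even, 0 if k odd]. Integrating term-by-term (or equivalently evaluating the antiderivative F(x) = 2*x^5/5 + 3*x^4/2 - 2*x^3 + 3*x^2 at the endpoints):
  F(1) − F(−1) = 29/10 − (61/10) = -16/5.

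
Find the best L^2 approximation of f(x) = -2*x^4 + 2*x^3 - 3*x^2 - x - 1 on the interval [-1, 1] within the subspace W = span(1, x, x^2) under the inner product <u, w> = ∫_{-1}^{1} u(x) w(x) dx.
g(x) = -33*x^2/7 + x/5 - 29/35

The best approximation g ∈ W is the orthogonal projection of f onto W. Writing g = a_0 + a_1 x + a_2 x^2, the coefficients solve the normal equations G · a = b where
  G_{ij} = <φ_i, φ_j> and b_i = <f, φ_i>, with φ_0 = 1, φ_1 = x, φ_2 = x^2.
G =
  [2, 0, 2/3]
  [0, 2/3, 0]
  [2/3, 0, 2/5],
b = (-24/5, 2/15, -256/105).
Solving gives a_0 = -29/35, a_1 = 1/5, a_2 = -33/7, so
  g(x) = -33*x^2/7 + x/5 - 29/35.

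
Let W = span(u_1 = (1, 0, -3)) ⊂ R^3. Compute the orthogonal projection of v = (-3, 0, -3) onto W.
proj_W(v) = (3/5, 0, -9/5)

Set up U = [u_1 | ... | u_1] ∈ R^(3×1). The projector onto W = col(U) is P = U (U^T U)^(-1) U^T.
Compute U^T U =
  [10],
and U^T v = (6).
Solve U^T U · c = U^T v for the coefficients: c = (3/5). The projection is proj_W(v) = U c.
Check: (v - proj_W(v)) · u_1 = 0  (should be 0).
Result: proj_W(v) = (3/5, 0, -9/5).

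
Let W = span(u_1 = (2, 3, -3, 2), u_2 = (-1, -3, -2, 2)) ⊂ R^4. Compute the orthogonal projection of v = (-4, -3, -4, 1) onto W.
proj_W(v) = (-657/467, -1878/467, -1097/467, 1128/467)

Set up U = [u_1 | ... | u_2] ∈ R^(4×2). The projector onto W = col(U) is P = U (U^T U)^(-1) U^T.
Compute U^T U =
  [26, -1]
  [-1, 18],
and U^T v = (-3, 23).
Solve U^T U · c = U^T v for the coefficients: c = (-31/467, 595/467). The projection is proj_W(v) = U c.
Check: (v - proj_W(v)) · u_1 = 0  (should be 0).
Check: (v - proj_W(v)) · u_2 = 0  (should be 0).
Result: proj_W(v) = (-657/467, -1878/467, -1097/467, 1128/467).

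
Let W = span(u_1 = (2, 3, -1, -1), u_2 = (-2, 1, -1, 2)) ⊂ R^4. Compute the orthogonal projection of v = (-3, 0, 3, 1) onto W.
proj_W(v) = (-145/73, -215/146, 35/146, 100/73)

Set up U = [u_1 | ... | u_2] ∈ R^(4×2). The projector onto W = col(U) is P = U (U^T U)^(-1) U^T.
Compute U^T U =
  [15, -2]
  [-2, 10],
and U^T v = (-10, 5).
Solve U^T U · c = U^T v for the coefficients: c = (-45/73, 55/146). The projection is proj_W(v) = U c.
Check: (v - proj_W(v)) · u_1 = 0  (should be 0).
Check: (v - proj_W(v)) · u_2 = 0  (should be 0).
Result: proj_W(v) = (-145/73, -215/146, 35/146, 100/73).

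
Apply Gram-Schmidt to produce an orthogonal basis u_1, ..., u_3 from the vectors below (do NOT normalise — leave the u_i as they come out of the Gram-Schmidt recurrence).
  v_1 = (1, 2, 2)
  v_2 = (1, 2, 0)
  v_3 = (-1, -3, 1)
Orthogonal basis:
  u_1 = (1, 2, 2)
  u_2 = (4/9, 8/9, -10/9)
  u_3 = (2/5, -1/5, 0)

Apply the Gram-Schmidt recurrence
  u_1 = v_1
  u_i = v_i − Σ_{j<i} ((v_i · u_j) / (u_j · u_j)) · u_j.

Step by step this gives:
  u_1 = (1, 2, 2)
  u_2 = (4/9, 8/9, -10/9)
  u_3 = (2/5, -1/5, 0)

Orthogonality check:
  u_2 · u_1 = 0 (should be 0)
  u_3 · u_1 = 0 (should be 0)
  u_3 · u_2 = 0 (should be 0)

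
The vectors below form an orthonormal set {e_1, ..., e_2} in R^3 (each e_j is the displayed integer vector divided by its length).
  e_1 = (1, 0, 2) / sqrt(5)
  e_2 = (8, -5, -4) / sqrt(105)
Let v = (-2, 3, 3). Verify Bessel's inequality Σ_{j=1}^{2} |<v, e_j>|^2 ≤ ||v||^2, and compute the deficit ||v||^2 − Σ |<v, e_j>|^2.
Σ |<v, e_j>|^2 = 437/21; ||v||^2 = 22; deficit = 25/21

Write each e_j = u_j / sqrt(<u_j, u_j>) where u_j is the displayed integer vector. Then <v, e_j> = <v, u_j> / sqrt(<u_j, u_j>), so |<v, e_j>|^2 = <v, u_j>^2 / <u_j, u_j>.
Coefficients: <v, e_1> = 4/sqrt(5), <v, e_2> = -43/sqrt(105).
Square and sum: Σ |<v, e_j>|^2 = 437/21.
Compute ||v||^2 = v·v = 22.
Deficit = 22 − 437/21 = 25/21 ≥ 0, confirming Bessel's inequality. (The deficit equals ||v − Σ <v,e_j> e_j||^2, the squared distance from v to span{e_j}.)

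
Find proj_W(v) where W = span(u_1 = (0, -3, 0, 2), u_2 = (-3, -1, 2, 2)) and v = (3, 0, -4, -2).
proj_W(v) = (147/37, 4/37, -98/37, -68/37)

Set up U = [u_1 | ... | u_2] ∈ R^(4×2). The projector onto W = col(U) is P = U (U^T U)^(-1) U^T.
Compute U^T U =
  [13, 7]
  [7, 18],
and U^T v = (-4, -21).
Solve U^T U · c = U^T v for the coefficients: c = (15/37, -49/37). The projection is proj_W(v) = U c.
Check: (v - proj_W(v)) · u_1 = 0  (should be 0).
Check: (v - proj_W(v)) · u_2 = 0  (should be 0).
Result: proj_W(v) = (147/37, 4/37, -98/37, -68/37).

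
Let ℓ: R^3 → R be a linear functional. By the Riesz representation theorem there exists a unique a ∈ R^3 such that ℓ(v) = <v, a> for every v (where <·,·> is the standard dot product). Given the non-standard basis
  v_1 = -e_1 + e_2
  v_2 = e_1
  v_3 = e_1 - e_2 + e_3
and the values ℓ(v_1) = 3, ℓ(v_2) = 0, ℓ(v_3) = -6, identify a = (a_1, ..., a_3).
a = (0, 3, -3)

Write a = (a_1, ..., a_3) in the standard basis. For each basis vector v_i, ℓ(v_i) = <v_i, a> is a linear equation in the a_j's. Collect the n equations into a matrix system V a = ℓ, where row i of V is v_i (expressed in the standard basis). Since V is invertible (lower-triangular with 1s on the diagonal, up to permutation), solve by back-substitution:
  V =
[[-1, 1, 0],
 [1, 0, 0],
 [1, -1, 1]]
  V a = (3, 0, -6)
Solving gives a = (0, 3, -3).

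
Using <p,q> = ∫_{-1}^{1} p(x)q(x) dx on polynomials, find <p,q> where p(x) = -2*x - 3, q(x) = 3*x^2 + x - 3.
<p,q> = 32/3

Expand the product: p(x)·q(x) = -6*x^3 - 11*x^2 + 3*x + 9.
∫_{-1}^{1} of each monomial x^k gives [2/(k+1) if k even, 0 if k odd]. Integrating term-by-term (or equivalently evaluating the antiderivative F(x) = -3*x^4/2 - 11*x^3/3 + 3*x^2/2 + 9*x at the endpoints):
  F(1) − F(−1) = 16/3 − (-16/3) = 32/3.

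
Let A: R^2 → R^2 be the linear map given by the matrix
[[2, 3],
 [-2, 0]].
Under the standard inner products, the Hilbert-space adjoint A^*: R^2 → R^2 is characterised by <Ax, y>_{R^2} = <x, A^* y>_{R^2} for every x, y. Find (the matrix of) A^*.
A^* = A^T =
[[2, -2],
 [3, 0]]

For real matrices with standard dot products, the defining identity <Ax, y> = <x, A^* y> gives (Ax)^T y = x^T (A^*) y, i.e. x^T A^T y = x^T (A^*) y. Since this holds for all x, y, we must have A^* = A^T. Therefore
A^* =
[[2, -2],
 [3, 0]].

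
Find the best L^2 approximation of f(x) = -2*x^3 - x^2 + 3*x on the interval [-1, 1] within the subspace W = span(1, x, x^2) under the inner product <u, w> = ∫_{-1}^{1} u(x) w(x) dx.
g(x) = -x^2 + 9*x/5

The best approximation g ∈ W is the orthogonal projection of f onto W. Writing g = a_0 + a_1 x + a_2 x^2, the coefficients solve the normal equations G · a = b where
  G_{ij} = <φ_i, φ_j> and b_i = <f, φ_i>, with φ_0 = 1, φ_1 = x, φ_2 = x^2.
G =
  [2, 0, 2/3]
  [0, 2/3, 0]
  [2/3, 0, 2/5],
b = (-2/3, 6/5, -2/5).
Solving gives a_0 = 0, a_1 = 9/5, a_2 = -1, so
  g(x) = -x^2 + 9*x/5.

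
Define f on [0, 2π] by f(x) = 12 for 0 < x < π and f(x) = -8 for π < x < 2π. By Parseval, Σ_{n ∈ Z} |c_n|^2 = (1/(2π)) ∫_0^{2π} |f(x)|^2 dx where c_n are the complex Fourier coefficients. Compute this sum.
Σ |c_n|^2 = 104

Parseval equates the L^2 energy of f (normalised by 1/(2π)) with the ℓ^2 sum of its Fourier coefficients: (1/(2π)) ∫_0^{2π} |f|^2 = Σ |c_n|^2.
Compute the left side: (1/(2π)) [∫_0^π 12^2 dx + ∫_π^{2π} (-8)^2 dx] = (1/(2π)) · (144π + 64π) = (144 + 64)/2 = 104.
So Σ_{n ∈ Z} |c_n|^2 = 104.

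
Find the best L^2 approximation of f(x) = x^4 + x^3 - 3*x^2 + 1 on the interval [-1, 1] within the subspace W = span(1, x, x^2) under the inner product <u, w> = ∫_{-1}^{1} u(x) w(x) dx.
g(x) = -15*x^2/7 + 3*x/5 + 32/35

The best approximation g ∈ W is the orthogonal projection of f onto W. Writing g = a_0 + a_1 x + a_2 x^2, the coefficients solve the normal equations G · a = b where
  G_{ij} = <φ_i, φ_j> and b_i = <f, φ_i>, with φ_0 = 1, φ_1 = x, φ_2 = x^2.
G =
  [2, 0, 2/3]
  [0, 2/3, 0]
  [2/3, 0, 2/5],
b = (2/5, 2/5, -26/105).
Solving gives a_0 = 32/35, a_1 = 3/5, a_2 = -15/7, so
  g(x) = -15*x^2/7 + 3*x/5 + 32/35.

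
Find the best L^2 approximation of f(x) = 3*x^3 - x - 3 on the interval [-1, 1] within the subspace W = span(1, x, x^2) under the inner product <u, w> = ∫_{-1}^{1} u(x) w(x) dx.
g(x) = 4*x/5 - 3

The best approximation g ∈ W is the orthogonal projection of f onto W. Writing g = a_0 + a_1 x + a_2 x^2, the coefficients solve the normal equations G · a = b where
  G_{ij} = <φ_i, φ_j> and b_i = <f, φ_i>, with φ_0 = 1, φ_1 = x, φ_2 = x^2.
G =
  [2, 0, 2/3]
  [0, 2/3, 0]
  [2/3, 0, 2/5],
b = (-6, 8/15, -2).
Solving gives a_0 = -3, a_1 = 4/5, a_2 = 0, so
  g(x) = 4*x/5 - 3.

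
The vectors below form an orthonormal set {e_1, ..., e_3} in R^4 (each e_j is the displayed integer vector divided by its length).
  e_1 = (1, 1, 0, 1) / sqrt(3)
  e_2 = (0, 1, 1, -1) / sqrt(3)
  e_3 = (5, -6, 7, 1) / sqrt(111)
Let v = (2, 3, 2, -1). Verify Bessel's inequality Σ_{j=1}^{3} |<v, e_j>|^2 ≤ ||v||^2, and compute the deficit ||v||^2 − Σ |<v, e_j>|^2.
Σ |<v, e_j>|^2 = 1949/111; ||v||^2 = 18; deficit = 49/111

Write each e_j = u_j / sqrt(<u_j, u_j>) where u_j is the displayed integer vector. Then <v, e_j> = <v, u_j> / sqrt(<u_j, u_j>), so |<v, e_j>|^2 = <v, u_j>^2 / <u_j, u_j>.
Coefficients: <v, e_1> = 4/sqrt(3), <v, e_2> = 6/sqrt(3), <v, e_3> = 5/sqrt(111).
Square and sum: Σ |<v, e_j>|^2 = 1949/111.
Compute ||v||^2 = v·v = 18.
Deficit = 18 − 1949/111 = 49/111 ≥ 0, confirming Bessel's inequality. (The deficit equals ||v − Σ <v,e_j> e_j||^2, the squared distance from v to span{e_j}.)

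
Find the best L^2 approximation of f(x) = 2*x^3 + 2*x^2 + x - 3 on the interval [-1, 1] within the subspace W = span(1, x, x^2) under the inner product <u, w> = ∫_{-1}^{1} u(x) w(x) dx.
g(x) = 2*x^2 + 11*x/5 - 3

The best approximation g ∈ W is the orthogonal projection of f onto W. Writing g = a_0 + a_1 x + a_2 x^2, the coefficients solve the normal equations G · a = b where
  G_{ij} = <φ_i, φ_j> and b_i = <f, φ_i>, with φ_0 = 1, φ_1 = x, φ_2 = x^2.
G =
  [2, 0, 2/3]
  [0, 2/3, 0]
  [2/3, 0, 2/5],
b = (-14/3, 22/15, -6/5).
Solving gives a_0 = -3, a_1 = 11/5, a_2 = 2, so
  g(x) = 2*x^2 + 11*x/5 - 3.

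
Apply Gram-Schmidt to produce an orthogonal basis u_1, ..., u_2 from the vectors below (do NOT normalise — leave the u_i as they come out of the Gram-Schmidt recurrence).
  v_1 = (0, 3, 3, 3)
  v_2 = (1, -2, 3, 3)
Orthogonal basis:
  u_1 = (0, 3, 3, 3)
  u_2 = (1, -10/3, 5/3, 5/3)

Apply the Gram-Schmidt recurrence
  u_1 = v_1
  u_i = v_i − Σ_{j<i} ((v_i · u_j) / (u_j · u_j)) · u_j.

Step by step this gives:
  u_1 = (0, 3, 3, 3)
  u_2 = (1, -10/3, 5/3, 5/3)

Orthogonality check:
  u_2 · u_1 = 0 (should be 0)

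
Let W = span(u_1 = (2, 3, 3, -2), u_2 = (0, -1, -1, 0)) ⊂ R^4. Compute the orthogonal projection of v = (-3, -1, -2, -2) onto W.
proj_W(v) = (-1/2, -3/2, -3/2, 1/2)

Set up U = [u_1 | ... | u_2] ∈ R^(4×2). The projector onto W = col(U) is P = U (U^T U)^(-1) U^T.
Compute U^T U =
  [26, -6]
  [-6, 2],
and U^T v = (-11, 3).
Solve U^T U · c = U^T v for the coefficients: c = (-1/4, 3/4). The projection is proj_W(v) = U c.
Check: (v - proj_W(v)) · u_1 = 0  (should be 0).
Check: (v - proj_W(v)) · u_2 = 0  (should be 0).
Result: proj_W(v) = (-1/2, -3/2, -3/2, 1/2).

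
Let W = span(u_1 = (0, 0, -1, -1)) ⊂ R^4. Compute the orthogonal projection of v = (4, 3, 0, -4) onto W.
proj_W(v) = (0, 0, -2, -2)

Set up U = [u_1 | ... | u_1] ∈ R^(4×1). The projector onto W = col(U) is P = U (U^T U)^(-1) U^T.
Compute U^T U =
  [2],
and U^T v = (4).
Solve U^T U · c = U^T v for the coefficients: c = (2). The projection is proj_W(v) = U c.
Check: (v - proj_W(v)) · u_1 = 0  (should be 0).
Result: proj_W(v) = (0, 0, -2, -2).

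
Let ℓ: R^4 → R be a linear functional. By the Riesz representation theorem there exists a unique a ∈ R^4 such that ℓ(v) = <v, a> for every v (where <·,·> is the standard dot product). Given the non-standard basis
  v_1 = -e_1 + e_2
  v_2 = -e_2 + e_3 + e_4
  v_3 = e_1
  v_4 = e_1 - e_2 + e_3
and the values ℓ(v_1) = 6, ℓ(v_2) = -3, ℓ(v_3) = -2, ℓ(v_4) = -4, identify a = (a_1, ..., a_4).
a = (-2, 4, 2, -1)

Write a = (a_1, ..., a_4) in the standard basis. For each basis vector v_i, ℓ(v_i) = <v_i, a> is a linear equation in the a_j's. Collect the n equations into a matrix system V a = ℓ, where row i of V is v_i (expressed in the standard basis). Since V is invertible (lower-triangular with 1s on the diagonal, up to permutation), solve by back-substitution:
  V =
[[-1, 1, 0, 0],
 [0, -1, 1, 1],
 [1, 0, 0, 0],
 [1, -1, 1, 0]]
  V a = (6, -3, -2, -4)
Solving gives a = (-2, 4, 2, -1).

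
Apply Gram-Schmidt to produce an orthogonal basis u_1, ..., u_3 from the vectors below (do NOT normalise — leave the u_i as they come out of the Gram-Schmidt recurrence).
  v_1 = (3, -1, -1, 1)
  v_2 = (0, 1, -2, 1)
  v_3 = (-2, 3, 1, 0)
Orthogonal basis:
  u_1 = (3, -1, -1, 1)
  u_2 = (-1/2, 7/6, -11/6, 5/6)
  u_3 = (25/34, 55/34, 35/34, 15/34)

Apply the Gram-Schmidt recurrence
  u_1 = v_1
  u_i = v_i − Σ_{j<i} ((v_i · u_j) / (u_j · u_j)) · u_j.

Step by step this gives:
  u_1 = (3, -1, -1, 1)
  u_2 = (-1/2, 7/6, -11/6, 5/6)
  u_3 = (25/34, 55/34, 35/34, 15/34)

Orthogonality check:
  u_2 · u_1 = 0 (should be 0)
  u_3 · u_1 = 0 (should be 0)
  u_3 · u_2 = 0 (should be 0)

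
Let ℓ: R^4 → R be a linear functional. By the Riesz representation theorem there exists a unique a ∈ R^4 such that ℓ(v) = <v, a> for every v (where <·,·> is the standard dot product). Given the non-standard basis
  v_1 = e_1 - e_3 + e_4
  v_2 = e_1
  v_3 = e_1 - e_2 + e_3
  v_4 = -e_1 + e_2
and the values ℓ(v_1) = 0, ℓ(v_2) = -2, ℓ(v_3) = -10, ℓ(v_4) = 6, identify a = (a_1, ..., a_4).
a = (-2, 4, -4, -2)

Write a = (a_1, ..., a_4) in the standard basis. For each basis vector v_i, ℓ(v_i) = <v_i, a> is a linear equation in the a_j's. Collect the n equations into a matrix system V a = ℓ, where row i of V is v_i (expressed in the standard basis). Since V is invertible (lower-triangular with 1s on the diagonal, up to permutation), solve by back-substitution:
  V =
[[1, 0, -1, 1],
 [1, 0, 0, 0],
 [1, -1, 1, 0],
 [-1, 1, 0, 0]]
  V a = (0, -2, -10, 6)
Solving gives a = (-2, 4, -4, -2).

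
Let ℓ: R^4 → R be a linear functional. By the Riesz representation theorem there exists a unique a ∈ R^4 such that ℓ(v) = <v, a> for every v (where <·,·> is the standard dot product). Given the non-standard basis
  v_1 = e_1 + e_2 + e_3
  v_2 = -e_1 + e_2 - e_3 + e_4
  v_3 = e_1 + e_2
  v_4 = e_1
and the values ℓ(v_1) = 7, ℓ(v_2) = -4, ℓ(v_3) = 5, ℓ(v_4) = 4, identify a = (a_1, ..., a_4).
a = (4, 1, 2, 1)

Write a = (a_1, ..., a_4) in the standard basis. For each basis vector v_i, ℓ(v_i) = <v_i, a> is a linear equation in the a_j's. Collect the n equations into a matrix system V a = ℓ, where row i of V is v_i (expressed in the standard basis). Since V is invertible (lower-triangular with 1s on the diagonal, up to permutation), solve by back-substitution:
  V =
[[1, 1, 1, 0],
 [-1, 1, -1, 1],
 [1, 1, 0, 0],
 [1, 0, 0, 0]]
  V a = (7, -4, 5, 4)
Solving gives a = (4, 1, 2, 1).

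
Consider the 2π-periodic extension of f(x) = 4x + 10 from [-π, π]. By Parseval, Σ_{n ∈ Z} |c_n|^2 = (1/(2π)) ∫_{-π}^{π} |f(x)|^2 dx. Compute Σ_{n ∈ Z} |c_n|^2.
Σ |c_n|^2 = 16π^2/3 + 100

Expand and integrate term by term over [-π, π]:
  ∫ (4x)^2 dx = 16·(2π^3/3); ∫ 2·4·(10)·x dx = 0 (odd integrand); ∫ 10^2 dx = 100·2π.
So (1/(2π)) ∫_{-π}^{π} (4x + 10)^2 dx = 16π^2/3 + 100 = 16π^2/3 + 100.
Parseval ⇒ Σ |c_n|^2 = 16π^2/3 + 100.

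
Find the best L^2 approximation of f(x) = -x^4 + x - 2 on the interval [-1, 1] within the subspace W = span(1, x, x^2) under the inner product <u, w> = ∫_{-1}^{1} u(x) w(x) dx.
g(x) = -6*x^2/7 + x - 67/35

The best approximation g ∈ W is the orthogonal projection of f onto W. Writing g = a_0 + a_1 x + a_2 x^2, the coefficients solve the normal equations G · a = b where
  G_{ij} = <φ_i, φ_j> and b_i = <f, φ_i>, with φ_0 = 1, φ_1 = x, φ_2 = x^2.
G =
  [2, 0, 2/3]
  [0, 2/3, 0]
  [2/3, 0, 2/5],
b = (-22/5, 2/3, -34/21).
Solving gives a_0 = -67/35, a_1 = 1, a_2 = -6/7, so
  g(x) = -6*x^2/7 + x - 67/35.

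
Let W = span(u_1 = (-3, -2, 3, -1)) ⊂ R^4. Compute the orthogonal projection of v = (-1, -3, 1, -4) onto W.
proj_W(v) = (-48/23, -32/23, 48/23, -16/23)

Set up U = [u_1 | ... | u_1] ∈ R^(4×1). The projector onto W = col(U) is P = U (U^T U)^(-1) U^T.
Compute U^T U =
  [23],
and U^T v = (16).
Solve U^T U · c = U^T v for the coefficients: c = (16/23). The projection is proj_W(v) = U c.
Check: (v - proj_W(v)) · u_1 = 0  (should be 0).
Result: proj_W(v) = (-48/23, -32/23, 48/23, -16/23).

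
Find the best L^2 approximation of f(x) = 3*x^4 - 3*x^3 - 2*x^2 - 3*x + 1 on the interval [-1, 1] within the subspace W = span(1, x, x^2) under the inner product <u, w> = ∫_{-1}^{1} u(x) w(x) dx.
g(x) = 4*x^2/7 - 24*x/5 + 26/35

The best approximation g ∈ W is the orthogonal projection of f onto W. Writing g = a_0 + a_1 x + a_2 x^2, the coefficients solve the normal equations G · a = b where
  G_{ij} = <φ_i, φ_j> and b_i = <f, φ_i>, with φ_0 = 1, φ_1 = x, φ_2 = x^2.
G =
  [2, 0, 2/3]
  [0, 2/3, 0]
  [2/3, 0, 2/5],
b = (28/15, -16/5, 76/105).
Solving gives a_0 = 26/35, a_1 = -24/5, a_2 = 4/7, so
  g(x) = 4*x^2/7 - 24*x/5 + 26/35.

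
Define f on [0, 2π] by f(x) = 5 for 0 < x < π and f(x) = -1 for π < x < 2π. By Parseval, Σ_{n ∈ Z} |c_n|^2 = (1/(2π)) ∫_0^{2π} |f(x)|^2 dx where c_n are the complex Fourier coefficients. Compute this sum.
Σ |c_n|^2 = 13

Parseval equates the L^2 energy of f (normalised by 1/(2π)) with the ℓ^2 sum of its Fourier coefficients: (1/(2π)) ∫_0^{2π} |f|^2 = Σ |c_n|^2.
Compute the left side: (1/(2π)) [∫_0^π 5^2 dx + ∫_π^{2π} (-1)^2 dx] = (1/(2π)) · (25π + 1π) = (25 + 1)/2 = 13.
So Σ_{n ∈ Z} |c_n|^2 = 13.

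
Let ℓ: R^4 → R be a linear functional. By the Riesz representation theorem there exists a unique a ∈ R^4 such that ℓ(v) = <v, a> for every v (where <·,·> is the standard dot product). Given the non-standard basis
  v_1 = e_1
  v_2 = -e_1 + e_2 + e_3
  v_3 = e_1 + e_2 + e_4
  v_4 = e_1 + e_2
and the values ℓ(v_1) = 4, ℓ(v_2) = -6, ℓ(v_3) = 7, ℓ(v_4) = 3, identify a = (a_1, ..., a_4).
a = (4, -1, -1, 4)

Write a = (a_1, ..., a_4) in the standard basis. For each basis vector v_i, ℓ(v_i) = <v_i, a> is a linear equation in the a_j's. Collect the n equations into a matrix system V a = ℓ, where row i of V is v_i (expressed in the standard basis). Since V is invertible (lower-triangular with 1s on the diagonal, up to permutation), solve by back-substitution:
  V =
[[1, 0, 0, 0],
 [-1, 1, 1, 0],
 [1, 1, 0, 1],
 [1, 1, 0, 0]]
  V a = (4, -6, 7, 3)
Solving gives a = (4, -1, -1, 4).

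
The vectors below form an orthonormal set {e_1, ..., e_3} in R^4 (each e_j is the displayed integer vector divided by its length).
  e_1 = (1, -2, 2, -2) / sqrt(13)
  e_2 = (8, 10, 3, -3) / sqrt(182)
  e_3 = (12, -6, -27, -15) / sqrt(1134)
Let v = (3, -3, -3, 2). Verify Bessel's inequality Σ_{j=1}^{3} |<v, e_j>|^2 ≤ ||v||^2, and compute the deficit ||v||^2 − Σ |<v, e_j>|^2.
Σ |<v, e_j>|^2 = 110/9; ||v||^2 = 31; deficit = 169/9

Write each e_j = u_j / sqrt(<u_j, u_j>) where u_j is the displayed integer vector. Then <v, e_j> = <v, u_j> / sqrt(<u_j, u_j>), so |<v, e_j>|^2 = <v, u_j>^2 / <u_j, u_j>.
Coefficients: <v, e_1> = -1/sqrt(13), <v, e_2> = -21/sqrt(182), <v, e_3> = 105/sqrt(1134).
Square and sum: Σ |<v, e_j>|^2 = 110/9.
Compute ||v||^2 = v·v = 31.
Deficit = 31 − 110/9 = 169/9 ≥ 0, confirming Bessel's inequality. (The deficit equals ||v − Σ <v,e_j> e_j||^2, the squared distance from v to span{e_j}.)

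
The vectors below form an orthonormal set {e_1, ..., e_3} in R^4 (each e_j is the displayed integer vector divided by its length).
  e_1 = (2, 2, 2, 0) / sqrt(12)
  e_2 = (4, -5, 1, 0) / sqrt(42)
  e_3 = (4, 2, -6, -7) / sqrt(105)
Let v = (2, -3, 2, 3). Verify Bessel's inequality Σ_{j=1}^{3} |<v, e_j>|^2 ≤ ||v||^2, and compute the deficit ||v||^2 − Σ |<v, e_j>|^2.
Σ |<v, e_j>|^2 = 731/30; ||v||^2 = 26; deficit = 49/30

Write each e_j = u_j / sqrt(<u_j, u_j>) where u_j is the displayed integer vector. Then <v, e_j> = <v, u_j> / sqrt(<u_j, u_j>), so |<v, e_j>|^2 = <v, u_j>^2 / <u_j, u_j>.
Coefficients: <v, e_1> = 2/sqrt(12), <v, e_2> = 25/sqrt(42), <v, e_3> = -31/sqrt(105).
Square and sum: Σ |<v, e_j>|^2 = 731/30.
Compute ||v||^2 = v·v = 26.
Deficit = 26 − 731/30 = 49/30 ≥ 0, confirming Bessel's inequality. (The deficit equals ||v − Σ <v,e_j> e_j||^2, the squared distance from v to span{e_j}.)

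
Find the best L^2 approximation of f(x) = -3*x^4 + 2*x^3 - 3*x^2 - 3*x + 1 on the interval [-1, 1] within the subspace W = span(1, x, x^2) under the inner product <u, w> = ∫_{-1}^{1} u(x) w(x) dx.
g(x) = -39*x^2/7 - 9*x/5 + 44/35

The best approximation g ∈ W is the orthogonal projection of f onto W. Writing g = a_0 + a_1 x + a_2 x^2, the coefficients solve the normal equations G · a = b where
  G_{ij} = <φ_i, φ_j> and b_i = <f, φ_i>, with φ_0 = 1, φ_1 = x, φ_2 = x^2.
G =
  [2, 0, 2/3]
  [0, 2/3, 0]
  [2/3, 0, 2/5],
b = (-6/5, -6/5, -146/105).
Solving gives a_0 = 44/35, a_1 = -9/5, a_2 = -39/7, so
  g(x) = -39*x^2/7 - 9*x/5 + 44/35.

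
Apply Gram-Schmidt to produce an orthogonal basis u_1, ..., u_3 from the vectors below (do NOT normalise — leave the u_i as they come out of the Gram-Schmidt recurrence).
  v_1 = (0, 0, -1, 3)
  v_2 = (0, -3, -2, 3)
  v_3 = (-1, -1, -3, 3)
Orthogonal basis:
  u_1 = (0, 0, -1, 3)
  u_2 = (0, -3, -9/10, -3/10)
  u_3 = (-1, 5/11, -15/11, -5/11)

Apply the Gram-Schmidt recurrence
  u_1 = v_1
  u_i = v_i − Σ_{j<i} ((v_i · u_j) / (u_j · u_j)) · u_j.

Step by step this gives:
  u_1 = (0, 0, -1, 3)
  u_2 = (0, -3, -9/10, -3/10)
  u_3 = (-1, 5/11, -15/11, -5/11)

Orthogonality check:
  u_2 · u_1 = 0 (should be 0)
  u_3 · u_1 = 0 (should be 0)
  u_3 · u_2 = 0 (should be 0)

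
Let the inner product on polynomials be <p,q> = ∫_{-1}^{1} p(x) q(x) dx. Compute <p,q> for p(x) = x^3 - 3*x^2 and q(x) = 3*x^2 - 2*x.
<p,q> = -22/5

Expand the product: p(x)·q(x) = 3*x^5 - 11*x^4 + 6*x^3.
∫_{-1}^{1} of each monomial x^k gives [2/(k+1) if k even, 0 if k odd]. Integrating term-by-term (or equivalently evaluating the antiderivative F(x) = x^6/2 - 11*x^5/5 + 3*x^4/2 at the endpoints):
  F(1) − F(−1) = -1/5 − (21/5) = -22/5.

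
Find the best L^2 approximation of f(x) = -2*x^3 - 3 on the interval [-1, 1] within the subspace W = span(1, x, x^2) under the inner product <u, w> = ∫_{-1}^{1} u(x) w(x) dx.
g(x) = -6*x/5 - 3

The best approximation g ∈ W is the orthogonal projection of f onto W. Writing g = a_0 + a_1 x + a_2 x^2, the coefficients solve the normal equations G · a = b where
  G_{ij} = <φ_i, φ_j> and b_i = <f, φ_i>, with φ_0 = 1, φ_1 = x, φ_2 = x^2.
G =
  [2, 0, 2/3]
  [0, 2/3, 0]
  [2/3, 0, 2/5],
b = (-6, -4/5, -2).
Solving gives a_0 = -3, a_1 = -6/5, a_2 = 0, so
  g(x) = -6*x/5 - 3.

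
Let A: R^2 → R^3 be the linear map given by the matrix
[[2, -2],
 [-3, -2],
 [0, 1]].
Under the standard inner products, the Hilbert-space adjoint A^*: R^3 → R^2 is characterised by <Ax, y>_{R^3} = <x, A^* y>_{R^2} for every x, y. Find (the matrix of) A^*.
A^* = A^T =
[[2, -3, 0],
 [-2, -2, 1]]

For real matrices with standard dot products, the defining identity <Ax, y> = <x, A^* y> gives (Ax)^T y = x^T (A^*) y, i.e. x^T A^T y = x^T (A^*) y. Since this holds for all x, y, we must have A^* = A^T. Therefore
A^* =
[[2, -3, 0],
 [-2, -2, 1]].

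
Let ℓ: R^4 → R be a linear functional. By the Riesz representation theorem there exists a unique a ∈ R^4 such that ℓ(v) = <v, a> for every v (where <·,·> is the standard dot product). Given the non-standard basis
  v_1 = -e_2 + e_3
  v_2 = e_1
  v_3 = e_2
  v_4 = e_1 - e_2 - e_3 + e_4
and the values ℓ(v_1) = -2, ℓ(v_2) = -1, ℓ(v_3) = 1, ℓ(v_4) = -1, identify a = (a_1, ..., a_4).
a = (-1, 1, -1, 0)

Write a = (a_1, ..., a_4) in the standard basis. For each basis vector v_i, ℓ(v_i) = <v_i, a> is a linear equation in the a_j's. Collect the n equations into a matrix system V a = ℓ, where row i of V is v_i (expressed in the standard basis). Since V is invertible (lower-triangular with 1s on the diagonal, up to permutation), solve by back-substitution:
  V =
[[0, -1, 1, 0],
 [1, 0, 0, 0],
 [0, 1, 0, 0],
 [1, -1, -1, 1]]
  V a = (-2, -1, 1, -1)
Solving gives a = (-1, 1, -1, 0).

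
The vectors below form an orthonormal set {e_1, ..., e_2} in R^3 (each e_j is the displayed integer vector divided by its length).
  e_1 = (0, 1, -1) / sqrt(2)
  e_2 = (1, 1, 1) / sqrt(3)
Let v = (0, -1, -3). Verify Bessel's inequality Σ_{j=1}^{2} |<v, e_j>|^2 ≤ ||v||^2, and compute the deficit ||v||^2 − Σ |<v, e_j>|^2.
Σ |<v, e_j>|^2 = 22/3; ||v||^2 = 10; deficit = 8/3

Write each e_j = u_j / sqrt(<u_j, u_j>) where u_j is the displayed integer vector. Then <v, e_j> = <v, u_j> / sqrt(<u_j, u_j>), so |<v, e_j>|^2 = <v, u_j>^2 / <u_j, u_j>.
Coefficients: <v, e_1> = 2/sqrt(2), <v, e_2> = -4/sqrt(3).
Square and sum: Σ |<v, e_j>|^2 = 22/3.
Compute ||v||^2 = v·v = 10.
Deficit = 10 − 22/3 = 8/3 ≥ 0, confirming Bessel's inequality. (The deficit equals ||v − Σ <v,e_j> e_j||^2, the squared distance from v to span{e_j}.)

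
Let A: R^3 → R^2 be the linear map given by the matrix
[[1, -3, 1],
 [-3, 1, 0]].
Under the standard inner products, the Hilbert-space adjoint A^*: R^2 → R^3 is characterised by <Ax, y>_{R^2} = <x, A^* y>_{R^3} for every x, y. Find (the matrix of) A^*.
A^* = A^T =
[[1, -3],
 [-3, 1],
 [1, 0]]

For real matrices with standard dot products, the defining identity <Ax, y> = <x, A^* y> gives (Ax)^T y = x^T (A^*) y, i.e. x^T A^T y = x^T (A^*) y. Since this holds for all x, y, we must have A^* = A^T. Therefore
A^* =
[[1, -3],
 [-3, 1],
 [1, 0]].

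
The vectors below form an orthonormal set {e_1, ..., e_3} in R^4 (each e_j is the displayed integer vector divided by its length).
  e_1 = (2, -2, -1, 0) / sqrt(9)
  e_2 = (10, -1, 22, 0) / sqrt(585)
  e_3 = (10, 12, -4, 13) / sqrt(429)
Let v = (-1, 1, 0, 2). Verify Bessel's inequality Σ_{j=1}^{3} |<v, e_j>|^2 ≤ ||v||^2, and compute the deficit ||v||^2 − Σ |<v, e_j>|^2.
Σ |<v, e_j>|^2 = 629/165; ||v||^2 = 6; deficit = 361/165

Write each e_j = u_j / sqrt(<u_j, u_j>) where u_j is the displayed integer vector. Then <v, e_j> = <v, u_j> / sqrt(<u_j, u_j>), so |<v, e_j>|^2 = <v, u_j>^2 / <u_j, u_j>.
Coefficients: <v, e_1> = -4/sqrt(9), <v, e_2> = -11/sqrt(585), <v, e_3> = 28/sqrt(429).
Square and sum: Σ |<v, e_j>|^2 = 629/165.
Compute ||v||^2 = v·v = 6.
Deficit = 6 − 629/165 = 361/165 ≥ 0, confirming Bessel's inequality. (The deficit equals ||v − Σ <v,e_j> e_j||^2, the squared distance from v to span{e_j}.)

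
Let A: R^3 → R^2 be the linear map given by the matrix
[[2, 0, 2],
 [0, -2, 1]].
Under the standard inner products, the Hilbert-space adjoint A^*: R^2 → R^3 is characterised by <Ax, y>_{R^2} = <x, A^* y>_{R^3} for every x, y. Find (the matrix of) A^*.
A^* = A^T =
[[2, 0],
 [0, -2],
 [2, 1]]

For real matrices with standard dot products, the defining identity <Ax, y> = <x, A^* y> gives (Ax)^T y = x^T (A^*) y, i.e. x^T A^T y = x^T (A^*) y. Since this holds for all x, y, we must have A^* = A^T. Therefore
A^* =
[[2, 0],
 [0, -2],
 [2, 1]].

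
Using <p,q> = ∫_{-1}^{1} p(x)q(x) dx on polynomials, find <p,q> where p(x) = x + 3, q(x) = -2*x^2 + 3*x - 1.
<p,q> = -8

Expand the product: p(x)·q(x) = -2*x^3 - 3*x^2 + 8*x - 3.
∫_{-1}^{1} of each monomial x^k gives [2/(k+1) if k even, 0 if k odd]. Integrating term-by-term (or equivalently evaluating the antiderivative F(x) = -x^4/2 - x^3 + 4*x^2 - 3*x at the endpoints):
  F(1) − F(−1) = -1/2 − (15/2) = -8.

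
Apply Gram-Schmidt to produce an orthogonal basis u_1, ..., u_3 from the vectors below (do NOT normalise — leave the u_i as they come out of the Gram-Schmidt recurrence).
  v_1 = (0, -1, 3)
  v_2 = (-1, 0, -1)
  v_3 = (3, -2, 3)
Orthogonal basis:
  u_1 = (0, -1, 3)
  u_2 = (-1, -3/10, -1/10)
  u_3 = (6/11, -18/11, -6/11)

Apply the Gram-Schmidt recurrence
  u_1 = v_1
  u_i = v_i − Σ_{j<i} ((v_i · u_j) / (u_j · u_j)) · u_j.

Step by step this gives:
  u_1 = (0, -1, 3)
  u_2 = (-1, -3/10, -1/10)
  u_3 = (6/11, -18/11, -6/11)

Orthogonality check:
  u_2 · u_1 = 0 (should be 0)
  u_3 · u_1 = 0 (should be 0)
  u_3 · u_2 = 0 (should be 0)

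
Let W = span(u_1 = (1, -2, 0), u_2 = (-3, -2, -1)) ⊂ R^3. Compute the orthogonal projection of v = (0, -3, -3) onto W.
proj_W(v) = (-14/23, -76/23, -13/23)

Set up U = [u_1 | ... | u_2] ∈ R^(3×2). The projector onto W = col(U) is P = U (U^T U)^(-1) U^T.
Compute U^T U =
  [5, 1]
  [1, 14],
and U^T v = (6, 9).
Solve U^T U · c = U^T v for the coefficients: c = (25/23, 13/23). The projection is proj_W(v) = U c.
Check: (v - proj_W(v)) · u_1 = 0  (should be 0).
Check: (v - proj_W(v)) · u_2 = 0  (should be 0).
Result: proj_W(v) = (-14/23, -76/23, -13/23).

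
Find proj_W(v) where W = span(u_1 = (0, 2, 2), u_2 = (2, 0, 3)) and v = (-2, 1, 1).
proj_W(v) = (-16/17, 29/17, 5/17)

Set up U = [u_1 | ... | u_2] ∈ R^(3×2). The projector onto W = col(U) is P = U (U^T U)^(-1) U^T.
Compute U^T U =
  [8, 6]
  [6, 13],
and U^T v = (4, -1).
Solve U^T U · c = U^T v for the coefficients: c = (29/34, -8/17). The projection is proj_W(v) = U c.
Check: (v - proj_W(v)) · u_1 = 0  (should be 0).
Check: (v - proj_W(v)) · u_2 = 0  (should be 0).
Result: proj_W(v) = (-16/17, 29/17, 5/17).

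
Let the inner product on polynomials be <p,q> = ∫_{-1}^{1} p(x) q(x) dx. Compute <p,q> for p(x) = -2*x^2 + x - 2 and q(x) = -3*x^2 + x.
<p,q> = 106/15

Expand the product: p(x)·q(x) = 6*x^4 - 5*x^3 + 7*x^2 - 2*x.
∫_{-1}^{1} of each monomial x^k gives [2/(k+1) if k even, 0 if k odd]. Integrating term-by-term (or equivalently evaluating the antiderivative F(x) = 6*x^5/5 - 5*x^4/4 + 7*x^3/3 - x^2 at the endpoints):
  F(1) − F(−1) = 77/60 − (-347/60) = 106/15.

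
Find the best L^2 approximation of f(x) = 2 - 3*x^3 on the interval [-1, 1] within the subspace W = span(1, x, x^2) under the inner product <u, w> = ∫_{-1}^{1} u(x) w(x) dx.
g(x) = 2 - 9*x/5

The best approximation g ∈ W is the orthogonal projection of f onto W. Writing g = a_0 + a_1 x + a_2 x^2, the coefficients solve the normal equations G · a = b where
  G_{ij} = <φ_i, φ_j> and b_i = <f, φ_i>, with φ_0 = 1, φ_1 = x, φ_2 = x^2.
G =
  [2, 0, 2/3]
  [0, 2/3, 0]
  [2/3, 0, 2/5],
b = (4, -6/5, 4/3).
Solving gives a_0 = 2, a_1 = -9/5, a_2 = 0, so
  g(x) = 2 - 9*x/5.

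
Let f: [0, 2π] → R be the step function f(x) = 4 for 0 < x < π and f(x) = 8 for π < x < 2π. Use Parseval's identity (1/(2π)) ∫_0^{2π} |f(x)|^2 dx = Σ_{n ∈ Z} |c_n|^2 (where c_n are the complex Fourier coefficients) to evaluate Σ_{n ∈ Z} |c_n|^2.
Σ |c_n|^2 = 40

Parseval equates the L^2 energy of f (normalised by 1/(2π)) with the ℓ^2 sum of its Fourier coefficients: (1/(2π)) ∫_0^{2π} |f|^2 = Σ |c_n|^2.
Compute the left side: (1/(2π)) [∫_0^π 4^2 dx + ∫_π^{2π} 8^2 dx] = (1/(2π)) · (16π + 64π) = (16 + 64)/2 = 40.
So Σ_{n ∈ Z} |c_n|^2 = 40.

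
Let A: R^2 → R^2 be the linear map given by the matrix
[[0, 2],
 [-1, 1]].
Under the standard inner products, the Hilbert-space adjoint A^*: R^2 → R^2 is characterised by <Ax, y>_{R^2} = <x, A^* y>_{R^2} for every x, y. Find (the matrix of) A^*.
A^* = A^T =
[[0, -1],
 [2, 1]]

For real matrices with standard dot products, the defining identity <Ax, y> = <x, A^* y> gives (Ax)^T y = x^T (A^*) y, i.e. x^T A^T y = x^T (A^*) y. Since this holds for all x, y, we must have A^* = A^T. Therefore
A^* =
[[0, -1],
 [2, 1]].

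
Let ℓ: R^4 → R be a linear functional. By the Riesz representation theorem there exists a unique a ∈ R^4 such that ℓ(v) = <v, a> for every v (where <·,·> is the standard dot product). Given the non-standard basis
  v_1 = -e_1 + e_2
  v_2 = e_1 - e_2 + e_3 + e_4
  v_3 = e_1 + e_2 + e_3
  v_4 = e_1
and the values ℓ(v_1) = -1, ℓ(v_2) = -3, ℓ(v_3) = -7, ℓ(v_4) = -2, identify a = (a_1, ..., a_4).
a = (-2, -3, -2, -2)

Write a = (a_1, ..., a_4) in the standard basis. For each basis vector v_i, ℓ(v_i) = <v_i, a> is a linear equation in the a_j's. Collect the n equations into a matrix system V a = ℓ, where row i of V is v_i (expressed in the standard basis). Since V is invertible (lower-triangular with 1s on the diagonal, up to permutation), solve by back-substitution:
  V =
[[-1, 1, 0, 0],
 [1, -1, 1, 1],
 [1, 1, 1, 0],
 [1, 0, 0, 0]]
  V a = (-1, -3, -7, -2)
Solving gives a = (-2, -3, -2, -2).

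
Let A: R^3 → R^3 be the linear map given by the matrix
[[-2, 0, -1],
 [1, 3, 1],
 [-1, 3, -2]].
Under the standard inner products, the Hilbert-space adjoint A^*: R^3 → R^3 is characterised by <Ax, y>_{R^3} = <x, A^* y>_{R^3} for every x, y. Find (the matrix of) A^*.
A^* = A^T =
[[-2, 1, -1],
 [0, 3, 3],
 [-1, 1, -2]]

For real matrices with standard dot products, the defining identity <Ax, y> = <x, A^* y> gives (Ax)^T y = x^T (A^*) y, i.e. x^T A^T y = x^T (A^*) y. Since this holds for all x, y, we must have A^* = A^T. Therefore
A^* =
[[-2, 1, -1],
 [0, 3, 3],
 [-1, 1, -2]].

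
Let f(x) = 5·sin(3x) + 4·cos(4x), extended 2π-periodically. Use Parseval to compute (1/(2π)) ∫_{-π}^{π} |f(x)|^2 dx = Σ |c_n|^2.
Σ |c_n|^2 = 41/2

Expand |f|^2 and use orthogonality of {sin(nx), cos(mx)} on [-π, π]:
  ∫_{-π}^{π} sin(nx)^2 dx = π, ∫ cos(mx)^2 dx = π, and cross terms integrate to 0.
So ∫_{-π}^{π} f(x)^2 dx = 5^2 · π + 4^2 · π = (25 + 16)π.
Divide by 2π: (25 + 16)/2 = 41/2.
By Parseval, this equals Σ |c_n|^2.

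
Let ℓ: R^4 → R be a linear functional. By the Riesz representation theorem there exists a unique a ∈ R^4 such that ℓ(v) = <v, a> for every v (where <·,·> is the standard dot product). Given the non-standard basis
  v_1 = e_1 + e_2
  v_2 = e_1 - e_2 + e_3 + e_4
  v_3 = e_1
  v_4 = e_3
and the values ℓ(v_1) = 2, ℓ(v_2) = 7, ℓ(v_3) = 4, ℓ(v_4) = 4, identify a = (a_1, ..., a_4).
a = (4, -2, 4, -3)

Write a = (a_1, ..., a_4) in the standard basis. For each basis vector v_i, ℓ(v_i) = <v_i, a> is a linear equation in the a_j's. Collect the n equations into a matrix system V a = ℓ, where row i of V is v_i (expressed in the standard basis). Since V is invertible (lower-triangular with 1s on the diagonal, up to permutation), solve by back-substitution:
  V =
[[1, 1, 0, 0],
 [1, -1, 1, 1],
 [1, 0, 0, 0],
 [0, 0, 1, 0]]
  V a = (2, 7, 4, 4)
Solving gives a = (4, -2, 4, -3).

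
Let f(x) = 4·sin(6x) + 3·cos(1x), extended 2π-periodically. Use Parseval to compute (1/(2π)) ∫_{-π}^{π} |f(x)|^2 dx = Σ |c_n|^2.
Σ |c_n|^2 = 25/2

Expand |f|^2 and use orthogonality of {sin(nx), cos(mx)} on [-π, π]:
  ∫_{-π}^{π} sin(nx)^2 dx = π, ∫ cos(mx)^2 dx = π, and cross terms integrate to 0.
So ∫_{-π}^{π} f(x)^2 dx = 4^2 · π + 3^2 · π = (16 + 9)π.
Divide by 2π: (16 + 9)/2 = 25/2.
By Parseval, this equals Σ |c_n|^2.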